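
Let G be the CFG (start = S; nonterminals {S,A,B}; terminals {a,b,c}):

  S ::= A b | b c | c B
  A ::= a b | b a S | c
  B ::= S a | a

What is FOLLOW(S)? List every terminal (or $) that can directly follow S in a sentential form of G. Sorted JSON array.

FIRST sets, iterate to fixpoint:
round 1:
  A via A→a b: +{a}
  A via A→b a S: +{b}
  A via A→c: +{c}
  B via B→a: +{a}
  S via S→A b: +{a,b,c}
  FIRST[S]={a,b,c}  FIRST[A]={a,b,c}  FIRST[B]={a}
round 2:
  B via B→S a: +{b,c}
  FIRST[S]={a,b,c}  FIRST[A]={a,b,c}  FIRST[B]={a,b,c}
round 3: (no change)
  FIRST[S]={a,b,c}  FIRST[A]={a,b,c}  FIRST[B]={a,b,c}

Compute FOLLOW by fixpoint:
FOLLOW(S) := {$}
[1]
  B→S a: FOLLOW(S) ⊇ FIRST(a) = {a}; new: +{a}
  S→A b: FOLLOW(A) ⊇ FIRST(b) = {b}; new: +{b}
  S→c B: FOLLOW(B) ⊇ FOLLOW(S) ⊇ {$,a}; new: +{$,a}
  S: {$,a}  A: {b}  B: {$,a}
[2]
  A→b a S: FOLLOW(S) ⊇ FOLLOW(A) ⊇ {b}; new: +{b}
  S→c B: FOLLOW(B) ⊇ FOLLOW(S) ⊇ {$,a,b}; new: +{b}
  S: {$,a,b}  A: {b}  B: {$,a,b}
[3] — fixpoint
  S: {$,a,b}  A: {b}  B: {$,a,b}

FOLLOW(S) = ["$", "a", "b"]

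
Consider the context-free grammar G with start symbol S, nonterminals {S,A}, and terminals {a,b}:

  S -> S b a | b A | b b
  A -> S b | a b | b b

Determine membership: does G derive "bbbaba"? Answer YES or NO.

Convert to CNF:
  S -> S X2 | T0 A | T0 T0
  A -> S T0 | T0 T0 | T1 T0
  T0 -> b
  T1 -> a
  X2 -> T0 T1

CYK table (by increasing span):
  [0..0]={T0}  "b"  orig:{}
  [1..1]={T0}  "b"  orig:{}
  [2..2]={T0}  "b"  orig:{}
  [3..3]={T1}  "a"  orig:{}
  [4..4]={T0}  "b"  orig:{}
  [5..5]={T1}  "a"  orig:{}
  [0..1]={A,S}  "bb"
  [1..2]={A,S}  "bb"
  [2..3]={X2}  "ba"  orig:{}
  [3..4]={A}  "ab"
  [4..5]={X2}  "ba"  orig:{}
  [0..2]={A,S}  "bbb"
  [1..3]=∅  "bba"
  [2..4]={S}  "bab"
  [3..5]=∅  "aba"
  [0..3]={S}  "bbba"
  [1..4]=∅  "bbab"
  [2..5]=∅  "baba"
  [0..4]={A}  "bbbab"
  [1..5]=∅  "bbaba"
  [0..5]={S}  "bbbaba"

S ∈ T[0,5] ⇒ YES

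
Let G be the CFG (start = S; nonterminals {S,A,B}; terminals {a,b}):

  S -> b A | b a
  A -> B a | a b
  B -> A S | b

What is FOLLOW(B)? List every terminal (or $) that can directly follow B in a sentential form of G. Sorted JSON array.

FIRST iteration:
iter 1:
  A via A→a b: +{a}
  B via B→A S: +{a}
  B via B→b: +{b}
  S via S→b A: +{b}
  FIRST(S)={b}  FIRST(A)={a}  FIRST(B)={a,b}
iter 2:
  A via A→B a: +{b}
  FIRST(S)={b}  FIRST(A)={a,b}  FIRST(B)={a,b}
iter 3: (stable)
  FIRST(S)={b}  FIRST(A)={a,b}  FIRST(B)={a,b}

Compute FOLLOW by fixpoint:
seed FOLLOW(S) with $
[1]
  A→B a: FOLLOW(B) ⊇ FIRST(a) = {a}; new: +{a}
  B→A S: FOLLOW(A) ⊇ FIRST(S) = {b}; new: +{b}
  B→A S: FOLLOW(S) ⊇ FOLLOW(B) ⊇ {a}; new: +{a}
  S→b A: FOLLOW(A) ⊇ FOLLOW(S) ⊇ {$,a}; new: +{$,a}
  FOLLOW[S]={$,a}  FOLLOW[A]={$,a,b}  FOLLOW[B]={a}
[2] — fixpoint
  FOLLOW[S]={$,a}  FOLLOW[A]={$,a,b}  FOLLOW[B]={a}

FOLLOW(B) = ["a"]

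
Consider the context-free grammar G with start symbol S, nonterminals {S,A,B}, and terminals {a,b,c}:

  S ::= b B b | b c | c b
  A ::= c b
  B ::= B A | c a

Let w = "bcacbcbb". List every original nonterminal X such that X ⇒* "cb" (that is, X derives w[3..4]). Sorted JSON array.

Convert to CNF:
  S -> T0 T1 | T1 T0 | T1 X3
  A -> T0 T1
  B -> B A | T0 T2
  T0 -> c
  T1 -> b
  T2 -> a
  X3 -> B T1

CYK table (by increasing span), restricted to cells inside w[3..4]:
  [3..3]={T0}  "c"  orig:{}
  [4..4]={T1}  "b"  orig:{}
  [3..4]={A,S}  "cb"

Original NTs in T[3,4] deriving "cb": ["A", "S"]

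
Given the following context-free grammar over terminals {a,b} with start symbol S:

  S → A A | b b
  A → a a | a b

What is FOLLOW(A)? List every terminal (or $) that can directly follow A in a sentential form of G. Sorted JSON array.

Compute FIRST by fixpoint:
[1]
  A via A→a a: +{a}
  S via S→A A: +{a}
  S via S→b b: +{b}
  S: {a,b}  A: {a}
[2] (stable)
  S: {a,b}  A: {a}

Compute FOLLOW by fixpoint:
initialize: $ ∈ FOLLOW(S)
pass 1:
  S→A A: FOLLOW(A) ⊇ FIRST(A) = {a}; new: +{a}
  S→A A: FOLLOW(A) ⊇ FOLLOW(S) ⊇ {$}; new: +{$}
  FOLLOW(S)={$}  FOLLOW(A)={$,a}
pass 2: done
  FOLLOW(S)={$}  FOLLOW(A)={$,a}

FOLLOW(A) = ["$", "a"]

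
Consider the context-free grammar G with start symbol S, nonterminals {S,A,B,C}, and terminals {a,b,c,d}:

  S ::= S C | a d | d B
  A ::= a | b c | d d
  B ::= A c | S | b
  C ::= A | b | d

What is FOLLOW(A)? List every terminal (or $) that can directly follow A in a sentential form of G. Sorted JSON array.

FIRST iteration:
[1]
  A via A→a: +{a}
  A via A→b c: +{b}
  A via A→d d: +{d}
  B via B→A c: +{a,b,d}
  C via C→A: +{a,b,d}
  S via S→a d: +{a}
  S via S→d B: +{d}
  FIRST(S)={a,d}  FIRST(A)={a,b,d}  FIRST(B)={a,b,d}  FIRST(C)={a,b,d}
[2] (stable)
  FIRST(S)={a,d}  FIRST(A)={a,b,d}  FIRST(B)={a,b,d}  FIRST(C)={a,b,d}

FOLLOW iteration:
FOLLOW(S) := {$}
iter 1:
  B→A c: FOLLOW(A) ⊇ FIRST(c) = {c}; new: +{c}
  S→S C: FOLLOW(S) ⊇ FIRST(C) = {a,b,d}; new: +{a,b,d}
  S→S C: FOLLOW(C) ⊇ FOLLOW(S) ⊇ {$,a,b,d}; new: +{$,a,b,d}
  S→d B: FOLLOW(B) ⊇ FOLLOW(S) ⊇ {$,a,b,d}; new: +{$,a,b,d}
  FOLLOW[S]={$,a,b,d}  FOLLOW[A]={c}  FOLLOW[B]={$,a,b,d}  FOLLOW[C]={$,a,b,d}
iter 2:
  C→A: FOLLOW(A) ⊇ FOLLOW(C) ⊇ {$,a,b,d}; new: +{$,a,b,d}
  FOLLOW[S]={$,a,b,d}  FOLLOW[A]={$,a,b,c,d}  FOLLOW[B]={$,a,b,d}  FOLLOW[C]={$,a,b,d}
iter 3: done
  FOLLOW[S]={$,a,b,d}  FOLLOW[A]={$,a,b,c,d}  FOLLOW[B]={$,a,b,d}  FOLLOW[C]={$,a,b,d}

FOLLOW(A) = ["$", "a", "b", "c", "d"]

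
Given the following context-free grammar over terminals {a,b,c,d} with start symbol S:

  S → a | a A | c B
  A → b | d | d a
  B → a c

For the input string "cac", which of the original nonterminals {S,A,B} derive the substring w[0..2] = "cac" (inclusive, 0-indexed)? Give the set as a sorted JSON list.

Convert to CNF:
  S -> T1 A | T2 B | a
  A -> T0 T1 | b | d
  B -> T1 T2
  T0 -> d
  T1 -> a
  T2 -> c

CYK fill — only the sub-triangle for w[0..2]:
  cell(0,0) c: {T2}  orig:{}
  cell(1,1) a: {S,T1}  orig:{S}
  cell(2,2) c: {T2}  orig:{}
  cell(0,1) ca: ∅
  cell(1,2) ac: {B}
  cell(0,2) cac: {S}

Original NTs in T[0,2] deriving "cac": ["S"]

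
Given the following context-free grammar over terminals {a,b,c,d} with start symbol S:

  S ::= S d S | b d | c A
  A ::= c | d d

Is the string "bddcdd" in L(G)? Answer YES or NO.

CNF form of G:
  S -> S X3 | T1 T0 | T2 A
  A -> T0 T0 | c
  T0 -> d
  T1 -> b
  T2 -> c
  X3 -> T0 S

CYK table (by increasing span):
  T[0,0] 'b' = {T1}  orig:{}
  T[1,1] 'd' = {T0}  orig:{}
  T[2,2] 'd' = {T0}  orig:{}
  T[3,3] 'c' = {A,T2}  orig:{A}
  T[4,4] 'd' = {T0}  orig:{}
  T[5,5] 'd' = {T0}  orig:{}
  T[0,1] 'bd' = {S}
  T[1,2] 'dd' = {A}
  T[2,3] 'dc' = ∅
  T[3,4] 'cd' = ∅
  T[4,5] 'dd' = {A}
  T[0,2] 'bdd' = ∅
  T[1,3] 'ddc' = ∅
  T[2,4] 'dcd' = ∅
  T[3,5] 'cdd' = {S}
  T[0,3] 'bddc' = ∅
  T[1,4] 'ddcd' = ∅
  T[2,5] 'dcdd' = {X3}  orig:{}
  T[0,4] 'bddcd' = ∅
  T[1,5] 'ddcdd' = ∅
  T[0,5] 'bddcdd' = {S}

S ∈ T[0,5] ⇒ YES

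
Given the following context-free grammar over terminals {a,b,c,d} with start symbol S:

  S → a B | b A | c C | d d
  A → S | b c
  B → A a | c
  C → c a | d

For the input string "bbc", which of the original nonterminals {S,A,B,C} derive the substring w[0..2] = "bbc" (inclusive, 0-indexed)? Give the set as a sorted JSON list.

CNF form of G:
  S -> T0 B | T1 A | T2 C | T3 T3
  A -> T0 B | T1 A | T1 T2 | T2 C | T3 T3
  B -> A T0 | c
  C -> T2 T0 | d
  T0 -> a
  T1 -> b
  T2 -> c
  T3 -> d

Fill CYK table bottom-up (cells [i..j] with 0 ≤ i ≤ j ≤ 2 only):
  [0..0]={T1}  "b"  orig:{}
  [1..1]={T1}  "b"  orig:{}
  [2..2]={B,T2}  "c"  orig:{B}
  [0..1]=∅  "bb"
  [1..2]={A}  "bc"
  [0..2]={A,S}  "bbc"

Original NTs in T[0,2] deriving "bbc": ["A", "S"]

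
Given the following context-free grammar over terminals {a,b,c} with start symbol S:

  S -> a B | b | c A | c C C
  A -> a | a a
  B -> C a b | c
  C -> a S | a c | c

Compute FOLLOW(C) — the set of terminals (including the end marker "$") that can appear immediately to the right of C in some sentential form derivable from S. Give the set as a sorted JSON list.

Compute FIRST by fixpoint:
round 1:
  A via A→a: +{a}
  B via B→c: +{c}
  C via C→a S: +{a}
  C via C→c: +{c}
  S via S→a B: +{a}
  S via S→b: +{b}
  S via S→c A: +{c}
  S: {a,b,c}  A: {a}  B: {c}  C: {a,c}
round 2:
  B via B→C a b: +{a}
  S: {a,b,c}  A: {a}  B: {a,c}  C: {a,c}
round 3: (stable)
  S: {a,b,c}  A: {a}  B: {a,c}  C: {a,c}

FOLLOW iteration:
FOLLOW(S) := {$}
iter 1:
  B→C a b: FOLLOW(C) ⊇ FIRST(a) = {a}; new: +{a}
  C→a S: FOLLOW(S) ⊇ FOLLOW(C) ⊇ {a}; new: +{a}
  S→a B: FOLLOW(B) ⊇ FOLLOW(S) ⊇ {$,a}; new: +{$,a}
  S→c A: FOLLOW(A) ⊇ FOLLOW(S) ⊇ {$,a}; new: +{$,a}
  S→c C C: FOLLOW(C) ⊇ FIRST(C) = {a,c}; new: +{c}
  S→c C C: FOLLOW(C) ⊇ FOLLOW(S) ⊇ {$,a}; new: +{$}
  FOLLOW(S)={$,a}  FOLLOW(A)={$,a}  FOLLOW(B)={$,a}  FOLLOW(C)={$,a,c}
iter 2:
  C→a S: FOLLOW(S) ⊇ FOLLOW(C) ⊇ {$,a,c}; new: +{c}
  S→a B: FOLLOW(B) ⊇ FOLLOW(S) ⊇ {$,a,c}; new: +{c}
  S→c A: FOLLOW(A) ⊇ FOLLOW(S) ⊇ {$,a,c}; new: +{c}
  FOLLOW(S)={$,a,c}  FOLLOW(A)={$,a,c}  FOLLOW(B)={$,a,c}  FOLLOW(C)={$,a,c}
iter 3: — fixpoint
  FOLLOW(S)={$,a,c}  FOLLOW(A)={$,a,c}  FOLLOW(B)={$,a,c}  FOLLOW(C)={$,a,c}

FOLLOW(C) = ["$", "a", "c"]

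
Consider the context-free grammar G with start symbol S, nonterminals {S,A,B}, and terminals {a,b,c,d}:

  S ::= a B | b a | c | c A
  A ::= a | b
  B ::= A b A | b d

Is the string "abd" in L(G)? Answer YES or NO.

CNF form of G:
  S -> T0 T2 | T2 B | T3 A | c
  A -> a | b
  B -> A X4 | T0 T1
  T0 -> b
  T1 -> d
  T2 -> a
  T3 -> c
  X4 -> T0 A

CYK table (by increasing span):
  cell(0,0) a: {A,T2}  orig:{A}
  cell(1,1) b: {A,T0}  orig:{A}
  cell(2,2) d: {T1}  orig:{}
  cell(0,1) ab: ∅
  cell(1,2) bd: {B}
  cell(0,2) abd: {S}

S ∈ T[0,2] ⇒ YES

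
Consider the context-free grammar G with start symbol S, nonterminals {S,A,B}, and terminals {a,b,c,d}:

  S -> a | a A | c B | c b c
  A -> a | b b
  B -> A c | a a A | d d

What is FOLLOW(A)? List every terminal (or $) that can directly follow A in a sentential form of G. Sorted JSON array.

FIRST sets, iterate to fixpoint:
round 1:
  A via A→a: +{a}
  A via A→b b: +{b}
  B via B→A c: +{a,b}
  B via B→d d: +{d}
  S via S→a: +{a}
  S via S→c B: +{c}
  FIRST[S]={a,c}  FIRST[A]={a,b}  FIRST[B]={a,b,d}
round 2: (stable)
  FIRST[S]={a,c}  FIRST[A]={a,b}  FIRST[B]={a,b,d}

FOLLOW iteration:
initialize: $ ∈ FOLLOW(S)
pass 1:
  B→A c: FOLLOW(A) ⊇ FIRST(c) = {c}; new: +{c}
  S→a A: FOLLOW(A) ⊇ FOLLOW(S) ⊇ {$}; new: +{$}
  S→c B: FOLLOW(B) ⊇ FOLLOW(S) ⊇ {$}; new: +{$}
  FOLLOW(S)={$}  FOLLOW(A)={$,c}  FOLLOW(B)={$}
pass 2: (stable)
  FOLLOW(S)={$}  FOLLOW(A)={$,c}  FOLLOW(B)={$}

FOLLOW(A) = ["$", "c"]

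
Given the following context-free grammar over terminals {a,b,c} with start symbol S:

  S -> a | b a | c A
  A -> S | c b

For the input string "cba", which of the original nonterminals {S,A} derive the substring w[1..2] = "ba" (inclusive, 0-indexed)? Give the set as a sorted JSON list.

Convert to CNF:
  S -> T0 T1 | T2 A | a
  A -> T0 T1 | T2 A | T2 T0 | a
  T0 -> b
  T1 -> a
  T2 -> c

CYK fill — only the sub-triangle for w[1..2]:
  T[1,1] 'b' = {T0}  orig:{}
  T[2,2] 'a' = {A,S,T1}  orig:{A,S}
  T[1,2] 'ba' = {A,S}

Original NTs in T[1,2] deriving "ba": ["A", "S"]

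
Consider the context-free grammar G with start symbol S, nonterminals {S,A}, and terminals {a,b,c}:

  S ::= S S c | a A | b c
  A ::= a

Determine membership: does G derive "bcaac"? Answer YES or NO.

Convert to CNF:
  S -> S X3 | T1 A | T2 T0
  A -> a
  T0 -> c
  T1 -> a
  T2 -> b
  X3 -> S T0

Fill CYK table bottom-up:
  [0..0]={T2}  "b"  orig:{}
  [1..1]={T0}  "c"  orig:{}
  [2..2]={A,T1}  "a"  orig:{A}
  [3..3]={A,T1}  "a"  orig:{A}
  [4..4]={T0}  "c"  orig:{}
  [0..1]={S}  "bc"
  [1..2]=∅  "ca"
  [2..3]={S}  "aa"
  [3..4]=∅  "ac"
  [0..2]=∅  "bca"
  [1..3]=∅  "caa"
  [2..4]={X3}  "aac"  orig:{}
  [0..3]=∅  "bcaa"
  [1..4]=∅  "caac"
  [0..4]={S}  "bcaac"

S ∈ T[0,4] ⇒ YES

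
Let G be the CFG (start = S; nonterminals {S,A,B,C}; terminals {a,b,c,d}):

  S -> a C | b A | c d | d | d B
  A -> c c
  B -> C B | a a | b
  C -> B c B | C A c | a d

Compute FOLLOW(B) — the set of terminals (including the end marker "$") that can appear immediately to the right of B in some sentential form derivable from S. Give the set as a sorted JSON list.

FIRST iteration:
[1]
  A via A→c c: +{c}
  B via B→a a: +{a}
  B via B→b: +{b}
  C via C→B c B: +{a,b}
  S via S→a C: +{a}
  S via S→b A: +{b}
  S via S→c d: +{c}
  S via S→d: +{d}
  S: {a,b,c,d}  A: {c}  B: {a,b}  C: {a,b}
[2] — fixpoint
  S: {a,b,c,d}  A: {c}  B: {a,b}  C: {a,b}

Compute FOLLOW by fixpoint:
FOLLOW(S) := {$}
round 1:
  B→C B: FOLLOW(C) ⊇ FIRST(B) = {a,b}; new: +{a,b}
  C→B c B: FOLLOW(B) ⊇ FIRST(c) = {c}; new: +{c}
  C→B c B: FOLLOW(B) ⊇ FOLLOW(C) ⊇ {a,b}; new: +{a,b}
  C→C A c: FOLLOW(C) ⊇ FIRST(A) = {c}; new: +{c}
  C→C A c: FOLLOW(A) ⊇ FIRST(c) = {c}; new: +{c}
  S→a C: FOLLOW(C) ⊇ FOLLOW(S) ⊇ {$}; new: +{$}
  S→b A: FOLLOW(A) ⊇ FOLLOW(S) ⊇ {$}; new: +{$}
  S→d B: FOLLOW(B) ⊇ FOLLOW(S) ⊇ {$}; new: +{$}
  FOLLOW[S]={$}  FOLLOW[A]={$,c}  FOLLOW[B]={$,a,b,c}  FOLLOW[C]={$,a,b,c}
round 2: (no change)
  FOLLOW[S]={$}  FOLLOW[A]={$,c}  FOLLOW[B]={$,a,b,c}  FOLLOW[C]={$,a,b,c}

FOLLOW(B) = ["$", "a", "b", "c"]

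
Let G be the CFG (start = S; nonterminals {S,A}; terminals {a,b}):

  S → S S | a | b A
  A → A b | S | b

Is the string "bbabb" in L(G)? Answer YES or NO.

CNF form of G:
  S -> S S | T0 A | a
  A -> A T0 | S S | T0 A | a | b
  T0 -> b

CYK table (by increasing span):
  T[0,0] 'b' = {A,T0}  orig:{A}
  T[1,1] 'b' = {A,T0}  orig:{A}
  T[2,2] 'a' = {A,S}
  T[3,3] 'b' = {A,T0}  orig:{A}
  T[4,4] 'b' = {A,T0}  orig:{A}
  T[0,1] 'bb' = {A,S}
  T[1,2] 'ba' = {A,S}
  T[2,3] 'ab' = {A}
  T[3,4] 'bb' = {A,S}
  T[0,2] 'bba' = {A,S}
  T[1,3] 'bab' = {A,S}
  T[2,4] 'abb' = {A,S}
  T[0,3] 'bbab' = {A,S}
  T[1,4] 'babb' = {A,S}
  T[0,4] 'bbabb' = {A,S}

S ∈ T[0,4] ⇒ YES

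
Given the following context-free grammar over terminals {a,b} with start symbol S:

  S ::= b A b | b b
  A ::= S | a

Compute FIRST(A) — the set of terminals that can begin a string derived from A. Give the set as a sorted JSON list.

Compute FIRST by fixpoint:
iter 1:
  A via A→a: +{a}
  S via S→b A b: +{b}
  FIRST(S)={b}  FIRST(A)={a}
iter 2:
  A via A→S: +{b}
  FIRST(S)={b}  FIRST(A)={a,b}
iter 3: (no change)
  FIRST(S)={b}  FIRST(A)={a,b}

FIRST(A) = ["a", "b"]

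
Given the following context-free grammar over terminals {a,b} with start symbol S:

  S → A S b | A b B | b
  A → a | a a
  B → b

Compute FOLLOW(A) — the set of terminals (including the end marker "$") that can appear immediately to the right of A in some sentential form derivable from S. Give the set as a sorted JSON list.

FIRST sets, iterate to fixpoint:
pass 1:
  A via A→a: +{a}
  B via B→b: +{b}
  S via S→A S b: +{a}
  S via S→b: +{b}
  FIRST(S)={a,b}  FIRST(A)={a}  FIRST(B)={b}
pass 2: (stable)
  FIRST(S)={a,b}  FIRST(A)={a}  FIRST(B)={b}

FOLLOW sets:
initialize: $ ∈ FOLLOW(S)
[1]
  S→A S b: FOLLOW(A) ⊇ FIRST(S) = {a,b}; new: +{a,b}
  S→A S b: FOLLOW(S) ⊇ FIRST(b) = {b}; new: +{b}
  S→A b B: FOLLOW(B) ⊇ FOLLOW(S) ⊇ {$,b}; new: +{$,b}
  S: {$,b}  A: {a,b}  B: {$,b}
[2] (stable)
  S: {$,b}  A: {a,b}  B: {$,b}

FOLLOW(A) = ["a", "b"]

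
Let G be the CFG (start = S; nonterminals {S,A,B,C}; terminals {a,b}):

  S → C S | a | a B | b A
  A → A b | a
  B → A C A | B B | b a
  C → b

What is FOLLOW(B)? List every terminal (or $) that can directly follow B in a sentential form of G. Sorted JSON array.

FIRST iteration:
[1]
  A via A→a: +{a}
  B via B→A C A: +{a}
  B via B→b a: +{b}
  C via C→b: +{b}
  S via S→C S: +{b}
  S via S→a: +{a}
  FIRST(S)={a,b}  FIRST(A)={a}  FIRST(B)={a,b}  FIRST(C)={b}
[2] — fixpoint
  FIRST(S)={a,b}  FIRST(A)={a}  FIRST(B)={a,b}  FIRST(C)={b}

FOLLOW sets:
FOLLOW(S) := {$}
[1]
  A→A b: FOLLOW(A) ⊇ FIRST(b) = {b}; new: +{b}
  B→A C A: FOLLOW(C) ⊇ FIRST(A) = {a}; new: +{a}
  B→B B: FOLLOW(B) ⊇ FIRST(B) = {a,b}; new: +{a,b}
  S→C S: FOLLOW(C) ⊇ FIRST(S) = {a,b}; new: +{b}
  S→a B: FOLLOW(B) ⊇ FOLLOW(S) ⊇ {$}; new: +{$}
  S→b A: FOLLOW(A) ⊇ FOLLOW(S) ⊇ {$}; new: +{$}
  FOLLOW(S)={$}  FOLLOW(A)={$,b}  FOLLOW(B)={$,a,b}  FOLLOW(C)={a,b}
[2]
  B→A C A: FOLLOW(A) ⊇ FOLLOW(B) ⊇ {$,a,b}; new: +{a}
  FOLLOW(S)={$}  FOLLOW(A)={$,a,b}  FOLLOW(B)={$,a,b}  FOLLOW(C)={a,b}
[3] (no change)
  FOLLOW(S)={$}  FOLLOW(A)={$,a,b}  FOLLOW(B)={$,a,b}  FOLLOW(C)={a,b}

FOLLOW(B) = ["$", "a", "b"]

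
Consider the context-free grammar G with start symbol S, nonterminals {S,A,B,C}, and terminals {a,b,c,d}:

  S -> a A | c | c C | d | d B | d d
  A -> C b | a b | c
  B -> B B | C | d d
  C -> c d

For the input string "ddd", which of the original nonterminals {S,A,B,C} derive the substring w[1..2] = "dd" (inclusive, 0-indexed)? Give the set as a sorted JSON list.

Convert to CNF:
  S -> T1 A | T2 C | T3 B | T3 T3 | c | d
  A -> C T0 | T1 T0 | c
  B -> B B | T2 T3 | T3 T3
  C -> T2 T3
  T0 -> b
  T1 -> a
  T2 -> c
  T3 -> d

Fill CYK table bottom-up, restricted to cells inside w[1..2]:
  [1..1]={S,T3}  "d"  orig:{S}
  [2..2]={S,T3}  "d"  orig:{S}
  [1..2]={B,S}  "dd"

Original NTs in T[1,2] deriving "dd": ["B", "S"]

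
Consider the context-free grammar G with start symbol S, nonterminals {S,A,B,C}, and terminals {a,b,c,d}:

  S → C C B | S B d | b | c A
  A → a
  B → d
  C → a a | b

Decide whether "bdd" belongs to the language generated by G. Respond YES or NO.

CNF form of G:
  S -> C X3 | S X4 | T2 A | b
  A -> a
  B -> d
  C -> T0 T0 | b
  T0 -> a
  T1 -> d
  T2 -> c
  X3 -> C B
  X4 -> B T1

Fill CYK table bottom-up:
  cell(0,0) b: {C,S}
  cell(1,1) d: {B,T1}  orig:{B}
  cell(2,2) d: {B,T1}  orig:{B}
  cell(0,1) bd: {X3}  orig:{}
  cell(1,2) dd: {X4}  orig:{}
  cell(0,2) bdd: {S}

S ∈ T[0,2] ⇒ YES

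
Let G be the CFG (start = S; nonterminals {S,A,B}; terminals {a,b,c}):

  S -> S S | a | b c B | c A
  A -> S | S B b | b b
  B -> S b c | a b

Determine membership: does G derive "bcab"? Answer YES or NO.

Convert to CNF:
  S -> S S | T0 X6 | T1 A | a
  A -> S S | S X3 | T0 T0 | T0 X4 | T1 A | a
  B -> S X5 | T2 T0
  T0 -> b
  T1 -> c
  T2 -> a
  X3 -> B T0
  X4 -> T1 B
  X5 -> T0 T1
  X6 -> T1 B

CYK fill:
  [0..0]={T0}  "b"  orig:{}
  [1..1]={T1}  "c"  orig:{}
  [2..2]={A,S,T2}  "a"  orig:{A,S}
  [3..3]={T0}  "b"  orig:{}
  [0..1]={X5}  "bc"  orig:{}
  [1..2]={A,S}  "ca"
  [2..3]={B}  "ab"
  [0..2]=∅  "bca"
  [1..3]={X4,X6}  "cab"  orig:{}
  [0..3]={A,S}  "bcab"

S ∈ T[0,3] ⇒ YES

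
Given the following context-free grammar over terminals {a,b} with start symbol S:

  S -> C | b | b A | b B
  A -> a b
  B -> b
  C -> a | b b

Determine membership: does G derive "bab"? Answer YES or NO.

CNF form of G:
  S -> T1 A | T1 B | T1 T1 | a | b
  A -> T0 T1
  B -> b
  C -> T1 T1 | a
  T0 -> a
  T1 -> b

CYK table (by increasing span):
  T[0,0] 'b' = {B,S,T1}  orig:{B,S}
  T[1,1] 'a' = {C,S,T0}  orig:{C,S}
  T[2,2] 'b' = {B,S,T1}  orig:{B,S}
  T[0,1] 'ba' = ∅
  T[1,2] 'ab' = {A}
  T[0,2] 'bab' = {S}

S ∈ T[0,2] ⇒ YES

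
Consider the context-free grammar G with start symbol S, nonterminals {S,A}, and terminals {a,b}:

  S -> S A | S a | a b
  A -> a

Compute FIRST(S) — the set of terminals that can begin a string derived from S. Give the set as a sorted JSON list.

FIRST sets, iterate to fixpoint:
iter 1:
  A via A→a: +{a}
  S via S→a b: +{a}
  FIRST(S)={a}  FIRST(A)={a}
iter 2: (no change)
  FIRST(S)={a}  FIRST(A)={a}

FIRST(S) = ["a"]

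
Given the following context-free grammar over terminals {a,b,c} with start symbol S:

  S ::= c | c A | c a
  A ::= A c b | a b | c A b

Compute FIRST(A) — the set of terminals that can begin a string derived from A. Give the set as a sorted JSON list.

FIRST iteration:
round 1:
  A via A→a b: +{a}
  A via A→c A b: +{c}
  S via S→c: +{c}
  S: {c}  A: {a,c}
round 2: — fixpoint
  S: {c}  A: {a,c}

FIRST(A) = ["a", "c"]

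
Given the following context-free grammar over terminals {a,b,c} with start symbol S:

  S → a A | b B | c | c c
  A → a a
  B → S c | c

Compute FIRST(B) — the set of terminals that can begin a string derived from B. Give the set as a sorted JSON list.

FIRST iteration:
round 1:
  A via A→a a: +{a}
  B via B→c: +{c}
  S via S→a A: +{a}
  S via S→b B: +{b}
  S via S→c: +{c}
  FIRST[S]={a,b,c}  FIRST[A]={a}  FIRST[B]={c}
round 2:
  B via B→S c: +{a,b}
  FIRST[S]={a,b,c}  FIRST[A]={a}  FIRST[B]={a,b,c}
round 3: (no change)
  FIRST[S]={a,b,c}  FIRST[A]={a}  FIRST[B]={a,b,c}

FIRST(B) = ["a", "b", "c"]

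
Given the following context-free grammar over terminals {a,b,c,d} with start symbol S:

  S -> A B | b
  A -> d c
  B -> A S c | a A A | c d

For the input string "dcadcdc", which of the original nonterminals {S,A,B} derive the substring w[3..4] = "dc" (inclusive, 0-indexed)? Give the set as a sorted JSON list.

CNF form of G:
  S -> A B | b
  A -> T0 T1
  B -> A X3 | T1 T0 | T2 X4
  T0 -> d
  T1 -> c
  T2 -> a
  X3 -> S T1
  X4 -> A A

Fill CYK table bottom-up (cells [i..j] with 3 ≤ i ≤ j ≤ 4 only):
  T[3,3] 'd' = {T0}  orig:{}
  T[4,4] 'c' = {T1}  orig:{}
  T[3,4] 'dc' = {A}

Original NTs in T[3,4] deriving "dc": ["A"]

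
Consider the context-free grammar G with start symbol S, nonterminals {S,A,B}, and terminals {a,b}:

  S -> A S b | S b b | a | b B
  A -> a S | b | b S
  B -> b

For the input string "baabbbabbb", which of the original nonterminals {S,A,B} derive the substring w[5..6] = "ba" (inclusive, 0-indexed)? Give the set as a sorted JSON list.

CNF form of G:
  S -> A X2 | S X3 | T1 B | a
  A -> T0 S | T1 S | b
  B -> b
  T0 -> a
  T1 -> b
  X2 -> S T1
  X3 -> T1 T1

CYK fill — only the sub-triangle for w[5..6]:
  T[5,5] 'b' = {A,B,T1}  orig:{A,B}
  T[6,6] 'a' = {S,T0}  orig:{S}
  T[5,6] 'ba' = {A}

Original NTs in T[5,6] deriving "ba": ["A"]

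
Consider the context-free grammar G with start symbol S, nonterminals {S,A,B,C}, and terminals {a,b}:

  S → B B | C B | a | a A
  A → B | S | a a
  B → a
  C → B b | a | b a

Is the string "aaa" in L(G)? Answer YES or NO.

CNF form of G:
  S -> B B | C B | T0 A | a
  A -> B B | C B | T0 A | T0 T0 | a
  B -> a
  C -> B T1 | T1 T0 | a
  T0 -> a
  T1 -> b

Fill CYK table bottom-up:
  cell(0,0) a: {A,B,C,S,T0}  orig:{A,B,C,S}
  cell(1,1) a: {A,B,C,S,T0}  orig:{A,B,C,S}
  cell(2,2) a: {A,B,C,S,T0}  orig:{A,B,C,S}
  cell(0,1) aa: {A,S}
  cell(1,2) aa: {A,S}
  cell(0,2) aaa: {A,S}

S ∈ T[0,2] ⇒ YES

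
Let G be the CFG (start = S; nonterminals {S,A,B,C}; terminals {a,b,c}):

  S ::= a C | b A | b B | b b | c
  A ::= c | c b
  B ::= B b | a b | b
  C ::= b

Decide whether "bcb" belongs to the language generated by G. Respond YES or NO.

Convert to CNF:
  S -> T1 A | T1 B | T1 T1 | T2 C | c
  A -> T0 T1 | c
  B -> B T1 | T2 T1 | b
  C -> b
  T0 -> c
  T1 -> b
  T2 -> a

CYK table (by increasing span):
  T[0,0] 'b' = {B,C,T1}  orig:{B,C}
  T[1,1] 'c' = {A,S,T0}  orig:{A,S}
  T[2,2] 'b' = {B,C,T1}  orig:{B,C}
  T[0,1] 'bc' = {S}
  T[1,2] 'cb' = {A}
  T[0,2] 'bcb' = {S}

S ∈ T[0,2] ⇒ YES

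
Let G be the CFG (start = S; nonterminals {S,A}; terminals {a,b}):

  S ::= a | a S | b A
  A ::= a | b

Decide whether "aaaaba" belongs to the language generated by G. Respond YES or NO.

CNF form of G:
  S -> T0 S | T1 A | a
  A -> a | b
  T0 -> a
  T1 -> b

Fill CYK table bottom-up:
  [0..0]={A,S,T0}  "a"  orig:{A,S}
  [1..1]={A,S,T0}  "a"  orig:{A,S}
  [2..2]={A,S,T0}  "a"  orig:{A,S}
  [3..3]={A,S,T0}  "a"  orig:{A,S}
  [4..4]={A,T1}  "b"  orig:{A}
  [5..5]={A,S,T0}  "a"  orig:{A,S}
  [0..1]={S}  "aa"
  [1..2]={S}  "aa"
  [2..3]={S}  "aa"
  [3..4]=∅  "ab"
  [4..5]={S}  "ba"
  [0..2]={S}  "aaa"
  [1..3]={S}  "aaa"
  [2..4]=∅  "aab"
  [3..5]={S}  "aba"
  [0..3]={S}  "aaaa"
  [1..4]=∅  "aaab"
  [2..5]={S}  "aaba"
  [0..4]=∅  "aaaab"
  [1..5]={S}  "aaaba"
  [0..5]={S}  "aaaaba"

S ∈ T[0,5] ⇒ YES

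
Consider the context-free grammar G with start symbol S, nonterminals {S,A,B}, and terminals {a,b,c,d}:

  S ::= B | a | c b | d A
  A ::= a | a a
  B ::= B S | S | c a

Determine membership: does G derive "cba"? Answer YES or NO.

Convert to CNF:
  S -> B S | T1 T0 | T1 T2 | T3 A | a
  A -> T0 T0 | a
  B -> B S | T1 T0 | T1 T2 | T3 A | a
  T0 -> a
  T1 -> c
  T2 -> b
  T3 -> d

CYK table (by increasing span):
  T[0,0] 'c' = {T1}  orig:{}
  T[1,1] 'b' = {T2}  orig:{}
  T[2,2] 'a' = {A,B,S,T0}  orig:{A,B,S}
  T[0,1] 'cb' = {B,S}
  T[1,2] 'ba' = ∅
  T[0,2] 'cba' = {B,S}

S ∈ T[0,2] ⇒ YES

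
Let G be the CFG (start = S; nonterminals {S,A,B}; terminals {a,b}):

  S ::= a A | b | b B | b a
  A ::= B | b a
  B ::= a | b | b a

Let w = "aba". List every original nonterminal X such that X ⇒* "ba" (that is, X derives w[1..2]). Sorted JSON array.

Convert to CNF:
  S -> T0 B | T0 T1 | T1 A | b
  A -> T0 T1 | a | b
  B -> T0 T1 | a | b
  T0 -> b
  T1 -> a

Fill CYK table bottom-up, restricted to cells inside w[1..2]:
  [1..1]={A,B,S,T0}  "b"  orig:{A,B,S}
  [2..2]={A,B,T1}  "a"  orig:{A,B}
  [1..2]={A,B,S}  "ba"

Original NTs in T[1,2] deriving "ba": ["A", "B", "S"]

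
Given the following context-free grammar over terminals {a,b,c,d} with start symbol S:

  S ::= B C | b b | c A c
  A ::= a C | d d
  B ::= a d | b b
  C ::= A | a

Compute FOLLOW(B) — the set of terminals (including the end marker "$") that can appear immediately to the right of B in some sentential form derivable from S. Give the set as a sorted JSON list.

FIRST iteration:
[1]
  A via A→a C: +{a}
  A via A→d d: +{d}
  B via B→a d: +{a}
  B via B→b b: +{b}
  C via C→A: +{a,d}
  S via S→B C: +{a,b}
  S via S→c A c: +{c}
  FIRST[S]={a,b,c}  FIRST[A]={a,d}  FIRST[B]={a,b}  FIRST[C]={a,d}
[2] — fixpoint
  FIRST[S]={a,b,c}  FIRST[A]={a,d}  FIRST[B]={a,b}  FIRST[C]={a,d}

FOLLOW sets:
initialize: $ ∈ FOLLOW(S)
iter 1:
  S→B C: FOLLOW(B) ⊇ FIRST(C) = {a,d}; new: +{a,d}
  S→B C: FOLLOW(C) ⊇ FOLLOW(S) ⊇ {$}; new: +{$}
  S→c A c: FOLLOW(A) ⊇ FIRST(c) = {c}; new: +{c}
  FOLLOW(S)={$}  FOLLOW(A)={c}  FOLLOW(B)={a,d}  FOLLOW(C)={$}
iter 2:
  A→a C: FOLLOW(C) ⊇ FOLLOW(A) ⊇ {c}; new: +{c}
  C→A: FOLLOW(A) ⊇ FOLLOW(C) ⊇ {$,c}; new: +{$}
  FOLLOW(S)={$}  FOLLOW(A)={$,c}  FOLLOW(B)={a,d}  FOLLOW(C)={$,c}
iter 3: done
  FOLLOW(S)={$}  FOLLOW(A)={$,c}  FOLLOW(B)={a,d}  FOLLOW(C)={$,c}

FOLLOW(B) = ["a", "d"]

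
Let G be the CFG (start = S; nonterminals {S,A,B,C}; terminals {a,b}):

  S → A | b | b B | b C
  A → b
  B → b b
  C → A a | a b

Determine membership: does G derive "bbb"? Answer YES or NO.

Convert to CNF:
  S -> T0 B | T0 C | b
  A -> b
  B -> T0 T0
  C -> A T1 | T1 T0
  T0 -> b
  T1 -> a

Fill CYK table bottom-up:
  cell(0,0) b: {A,S,T0}  orig:{A,S}
  cell(1,1) b: {A,S,T0}  orig:{A,S}
  cell(2,2) b: {A,S,T0}  orig:{A,S}
  cell(0,1) bb: {B}
  cell(1,2) bb: {B}
  cell(0,2) bbb: {S}

S ∈ T[0,2] ⇒ YES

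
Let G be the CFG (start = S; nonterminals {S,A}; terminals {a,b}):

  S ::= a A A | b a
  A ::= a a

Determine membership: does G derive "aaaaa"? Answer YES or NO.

Convert to CNF:
  S -> T0 X2 | T1 T0
  A -> T0 T0
  T0 -> a
  T1 -> b
  X2 -> A A

Fill CYK table bottom-up:
  [0..0]={T0}  "a"  orig:{}
  [1..1]={T0}  "a"  orig:{}
  [2..2]={T0}  "a"  orig:{}
  [3..3]={T0}  "a"  orig:{}
  [4..4]={T0}  "a"  orig:{}
  [0..1]={A}  "aa"
  [1..2]={A}  "aa"
  [2..3]={A}  "aa"
  [3..4]={A}  "aa"
  [0..2]=∅  "aaa"
  [1..3]=∅  "aaa"
  [2..4]=∅  "aaa"
  [0..3]={X2}  "aaaa"  orig:{}
  [1..4]={X2}  "aaaa"  orig:{}
  [0..4]={S}  "aaaaa"

S ∈ T[0,4] ⇒ YES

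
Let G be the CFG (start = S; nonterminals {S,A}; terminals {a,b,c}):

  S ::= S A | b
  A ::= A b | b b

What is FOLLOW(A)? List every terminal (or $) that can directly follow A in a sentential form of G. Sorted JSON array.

FIRST iteration:
pass 1:
  A via A→b b: +{b}
  S via S→b: +{b}
  S: {b}  A: {b}
pass 2: — fixpoint
  S: {b}  A: {b}

FOLLOW iteration:
seed FOLLOW(S) with $
round 1:
  A→A b: FOLLOW(A) ⊇ FIRST(b) = {b}; new: +{b}
  S→S A: FOLLOW(S) ⊇ FIRST(A) = {b}; new: +{b}
  S→S A: FOLLOW(A) ⊇ FOLLOW(S) ⊇ {$,b}; new: +{$}
  FOLLOW(S)={$,b}  FOLLOW(A)={$,b}
round 2: — fixpoint
  FOLLOW(S)={$,b}  FOLLOW(A)={$,b}

FOLLOW(A) = ["$", "b"]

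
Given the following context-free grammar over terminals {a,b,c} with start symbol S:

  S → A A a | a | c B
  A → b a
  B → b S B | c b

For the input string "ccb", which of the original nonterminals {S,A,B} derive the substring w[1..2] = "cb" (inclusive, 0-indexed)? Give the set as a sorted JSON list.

CNF form of G:
  S -> A X4 | T2 B | a
  A -> T0 T1
  B -> T0 X3 | T2 T0
  T0 -> b
  T1 -> a
  T2 -> c
  X3 -> S B
  X4 -> A T1

CYK table (by increasing span) (cells [i..j] with 1 ≤ i ≤ j ≤ 2 only):
  T[1,1] 'c' = {T2}  orig:{}
  T[2,2] 'b' = {T0}  orig:{}
  T[1,2] 'cb' = {B}

Original NTs in T[1,2] deriving "cb": ["B"]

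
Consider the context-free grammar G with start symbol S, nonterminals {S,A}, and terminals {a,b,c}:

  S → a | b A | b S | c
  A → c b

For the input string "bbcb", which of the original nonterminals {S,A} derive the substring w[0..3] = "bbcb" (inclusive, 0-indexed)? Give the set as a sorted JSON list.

Convert to CNF:
  S -> T1 A | T1 S | a | c
  A -> T0 T1
  T0 -> c
  T1 -> b

CYK table (by increasing span) — only the sub-triangle for w[0..3]:
  T[0,0] 'b' = {T1}  orig:{}
  T[1,1] 'b' = {T1}  orig:{}
  T[2,2] 'c' = {S,T0}  orig:{S}
  T[3,3] 'b' = {T1}  orig:{}
  T[0,1] 'bb' = ∅
  T[1,2] 'bc' = {S}
  T[2,3] 'cb' = {A}
  T[0,2] 'bbc' = {S}
  T[1,3] 'bcb' = {S}
  T[0,3] 'bbcb' = {S}

Original NTs in T[0,3] deriving "bbcb": ["S"]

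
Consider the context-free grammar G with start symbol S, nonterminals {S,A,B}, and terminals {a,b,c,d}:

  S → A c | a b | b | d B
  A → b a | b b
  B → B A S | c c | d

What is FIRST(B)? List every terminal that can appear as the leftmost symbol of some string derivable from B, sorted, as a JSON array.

FIRST sets, iterate to fixpoint:
iter 1:
  A via A→b a: +{b}
  B via B→c c: +{c}
  B via B→d: +{d}
  S via S→A c: +{b}
  S via S→a b: +{a}
  S via S→d B: +{d}
  FIRST(S)={a,b,d}  FIRST(A)={b}  FIRST(B)={c,d}
iter 2: (no change)
  FIRST(S)={a,b,d}  FIRST(A)={b}  FIRST(B)={c,d}

FIRST(B) = ["c", "d"]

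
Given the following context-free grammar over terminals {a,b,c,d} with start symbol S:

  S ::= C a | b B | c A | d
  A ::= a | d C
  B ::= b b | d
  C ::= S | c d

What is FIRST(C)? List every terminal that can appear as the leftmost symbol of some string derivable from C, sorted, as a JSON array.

FIRST iteration:
iter 1:
  A via A→a: +{a}
  A via A→d C: +{d}
  B via B→b b: +{b}
  B via B→d: +{d}
  C via C→c d: +{c}
  S via S→C a: +{c}
  S via S→b B: +{b}
  S via S→d: +{d}
  S: {b,c,d}  A: {a,d}  B: {b,d}  C: {c}
iter 2:
  C via C→S: +{b,d}
  S: {b,c,d}  A: {a,d}  B: {b,d}  C: {b,c,d}
iter 3: (stable)
  S: {b,c,d}  A: {a,d}  B: {b,d}  C: {b,c,d}

FIRST(C) = ["b", "c", "d"]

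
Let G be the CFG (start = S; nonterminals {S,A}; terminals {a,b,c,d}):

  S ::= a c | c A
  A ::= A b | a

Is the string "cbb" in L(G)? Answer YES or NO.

CNF form of G:
  S -> T1 T2 | T2 A
  A -> A T0 | a
  T0 -> b
  T1 -> a
  T2 -> c

CYK table (by increasing span):
  cell(0,0) c: {T2}  orig:{}
  cell(1,1) b: {T0}  orig:{}
  cell(2,2) b: {T0}  orig:{}
  cell(0,1) cb: ∅
  cell(1,2) bb: ∅
  cell(0,2) cbb: ∅

S ∉ T[0,2] ⇒ NO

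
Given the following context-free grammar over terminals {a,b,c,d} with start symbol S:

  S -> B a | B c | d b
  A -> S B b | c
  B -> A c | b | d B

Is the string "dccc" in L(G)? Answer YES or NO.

Convert to CNF:
  S -> B T1 | B T3 | T2 T0
  A -> S X4 | c
  B -> A T1 | T2 B | b
  T0 -> b
  T1 -> c
  T2 -> d
  T3 -> a
  X4 -> B T0

CYK fill:
  cell(0,0) d: {T2}  orig:{}
  cell(1,1) c: {A,T1}  orig:{A}
  cell(2,2) c: {A,T1}  orig:{A}
  cell(3,3) c: {A,T1}  orig:{A}
  cell(0,1) dc: ∅
  cell(1,2) cc: {B}
  cell(2,3) cc: {B}
  cell(0,2) dcc: {B}
  cell(1,3) ccc: {S}
  cell(0,3) dccc: {S}

S ∈ T[0,3] ⇒ YES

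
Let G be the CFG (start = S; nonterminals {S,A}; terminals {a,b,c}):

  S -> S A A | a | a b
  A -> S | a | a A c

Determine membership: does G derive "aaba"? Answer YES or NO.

Convert to CNF:
  S -> S X5 | T0 T2 | a
  A -> S X3 | T0 T2 | T0 X4 | a
  T0 -> a
  T1 -> c
  T2 -> b
  X3 -> A A
  X4 -> A T1
  X5 -> A A

Fill CYK table bottom-up:
  T[0,0] 'a' = {A,S,T0}  orig:{A,S}
  T[1,1] 'a' = {A,S,T0}  orig:{A,S}
  T[2,2] 'b' = {T2}  orig:{}
  T[3,3] 'a' = {A,S,T0}  orig:{A,S}
  T[0,1] 'aa' = {X3,X5}  orig:{}
  T[1,2] 'ab' = {A,S}
  T[2,3] 'ba' = ∅
  T[0,2] 'aab' = {X3,X5}  orig:{}
  T[1,3] 'aba' = {X3,X5}  orig:{}
  T[0,3] 'aaba' = {A,S}

S ∈ T[0,3] ⇒ YES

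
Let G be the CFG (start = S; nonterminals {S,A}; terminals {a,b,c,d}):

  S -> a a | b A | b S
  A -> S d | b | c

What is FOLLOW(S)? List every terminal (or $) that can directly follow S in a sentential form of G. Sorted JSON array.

FIRST iteration:
iter 1:
  A via A→b: +{b}
  A via A→c: +{c}
  S via S→a a: +{a}
  S via S→b A: +{b}
  FIRST[S]={a,b}  FIRST[A]={b,c}
iter 2:
  A via A→S d: +{a}
  FIRST[S]={a,b}  FIRST[A]={a,b,c}
iter 3: (no change)
  FIRST[S]={a,b}  FIRST[A]={a,b,c}

FOLLOW iteration:
FOLLOW(S) := {$}
[1]
  A→S d: FOLLOW(S) ⊇ FIRST(d) = {d}; new: +{d}
  S→b A: FOLLOW(A) ⊇ FOLLOW(S) ⊇ {$,d}; new: +{$,d}
  FOLLOW(S)={$,d}  FOLLOW(A)={$,d}
[2] — fixpoint
  FOLLOW(S)={$,d}  FOLLOW(A)={$,d}

FOLLOW(S) = ["$", "d"]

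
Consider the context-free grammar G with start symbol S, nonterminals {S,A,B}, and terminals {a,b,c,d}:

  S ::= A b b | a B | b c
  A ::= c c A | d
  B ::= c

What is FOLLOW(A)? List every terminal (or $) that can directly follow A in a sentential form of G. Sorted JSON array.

FIRST iteration:
[1]
  A via A→c c A: +{c}
  A via A→d: +{d}
  B via B→c: +{c}
  S via S→A b b: +{c,d}
  S via S→a B: +{a}
  S via S→b c: +{b}
  FIRST(S)={a,b,c,d}  FIRST(A)={c,d}  FIRST(B)={c}
[2] — fixpoint
  FIRST(S)={a,b,c,d}  FIRST(A)={c,d}  FIRST(B)={c}

FOLLOW sets:
initialize: $ ∈ FOLLOW(S)
round 1:
  S→A b b: FOLLOW(A) ⊇ FIRST(b) = {b}; new: +{b}
  S→a B: FOLLOW(B) ⊇ FOLLOW(S) ⊇ {$}; new: +{$}
  FOLLOW[S]={$}  FOLLOW[A]={b}  FOLLOW[B]={$}
round 2: (no change)
  FOLLOW[S]={$}  FOLLOW[A]={b}  FOLLOW[B]={$}

FOLLOW(A) = ["b"]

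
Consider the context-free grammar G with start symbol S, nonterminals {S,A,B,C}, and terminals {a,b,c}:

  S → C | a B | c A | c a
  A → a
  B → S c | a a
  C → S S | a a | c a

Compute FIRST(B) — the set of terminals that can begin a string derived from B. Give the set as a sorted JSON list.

FIRST iteration:
iter 1:
  A via A→a: +{a}
  B via B→a a: +{a}
  C via C→a a: +{a}
  C via C→c a: +{c}
  S via S→C: +{a,c}
  FIRST(S)={a,c}  FIRST(A)={a}  FIRST(B)={a}  FIRST(C)={a,c}
iter 2:
  B via B→S c: +{c}
  FIRST(S)={a,c}  FIRST(A)={a}  FIRST(B)={a,c}  FIRST(C)={a,c}
iter 3: done
  FIRST(S)={a,c}  FIRST(A)={a}  FIRST(B)={a,c}  FIRST(C)={a,c}

FIRST(B) = ["a", "c"]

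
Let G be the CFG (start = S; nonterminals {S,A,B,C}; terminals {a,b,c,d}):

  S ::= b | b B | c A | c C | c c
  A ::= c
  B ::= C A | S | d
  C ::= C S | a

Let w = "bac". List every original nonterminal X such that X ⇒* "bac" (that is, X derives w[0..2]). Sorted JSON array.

CNF form of G:
  S -> T0 B | T1 A | T1 C | T1 T1 | b
  A -> c
  B -> C A | T0 B | T1 A | T1 C | T1 T1 | b | d
  C -> C S | a
  T0 -> b
  T1 -> c

Fill CYK table bottom-up, restricted to cells inside w[0..2]:
  [0..0]={B,S,T0}  "b"  orig:{B,S}
  [1..1]={C}  "a"
  [2..2]={A,T1}  "c"  orig:{A}
  [0..1]=∅  "ba"
  [1..2]={B}  "ac"
  [0..2]={B,S}  "bac"

Original NTs in T[0,2] deriving "bac": ["B", "S"]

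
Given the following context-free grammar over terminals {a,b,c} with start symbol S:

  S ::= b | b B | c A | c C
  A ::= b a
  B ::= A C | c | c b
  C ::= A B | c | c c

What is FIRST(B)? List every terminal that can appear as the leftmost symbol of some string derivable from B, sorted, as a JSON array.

Compute FIRST by fixpoint:
round 1:
  A via A→b a: +{b}
  B via B→A C: +{b}
  B via B→c: +{c}
  C via C→A B: +{b}
  C via C→c: +{c}
  S via S→b: +{b}
  S via S→c A: +{c}
  FIRST[S]={b,c}  FIRST[A]={b}  FIRST[B]={b,c}  FIRST[C]={b,c}
round 2: — fixpoint
  FIRST[S]={b,c}  FIRST[A]={b}  FIRST[B]={b,c}  FIRST[C]={b,c}

FIRST(B) = ["b", "c"]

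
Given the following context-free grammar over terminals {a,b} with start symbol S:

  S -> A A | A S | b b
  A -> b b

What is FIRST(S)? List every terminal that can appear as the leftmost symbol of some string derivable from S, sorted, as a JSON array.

FIRST sets, iterate to fixpoint:
pass 1:
  A via A→b b: +{b}
  S via S→A A: +{b}
  S: {b}  A: {b}
pass 2: — fixpoint
  S: {b}  A: {b}

FIRST(S) = ["b"]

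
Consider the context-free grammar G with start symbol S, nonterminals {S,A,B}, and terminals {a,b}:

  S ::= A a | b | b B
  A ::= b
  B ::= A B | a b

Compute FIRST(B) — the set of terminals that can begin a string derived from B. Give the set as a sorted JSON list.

Compute FIRST by fixpoint:
round 1:
  A via A→b: +{b}
  B via B→A B: +{b}
  B via B→a b: +{a}
  S via S→A a: +{b}
  FIRST[S]={b}  FIRST[A]={b}  FIRST[B]={a,b}
round 2: done
  FIRST[S]={b}  FIRST[A]={b}  FIRST[B]={a,b}

FIRST(B) = ["a", "b"]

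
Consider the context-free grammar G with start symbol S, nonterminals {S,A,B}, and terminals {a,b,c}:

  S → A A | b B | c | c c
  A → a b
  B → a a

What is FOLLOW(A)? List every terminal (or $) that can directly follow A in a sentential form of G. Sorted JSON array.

FIRST iteration:
pass 1:
  A via A→a b: +{a}
  B via B→a a: +{a}
  S via S→A A: +{a}
  S via S→b B: +{b}
  S via S→c: +{c}
  FIRST(S)={a,b,c}  FIRST(A)={a}  FIRST(B)={a}
pass 2: (no change)
  FIRST(S)={a,b,c}  FIRST(A)={a}  FIRST(B)={a}

Compute FOLLOW by fixpoint:
FOLLOW(S) := {$}
[1]
  S→A A: FOLLOW(A) ⊇ FIRST(A) = {a}; new: +{a}
  S→A A: FOLLOW(A) ⊇ FOLLOW(S) ⊇ {$}; new: +{$}
  S→b B: FOLLOW(B) ⊇ FOLLOW(S) ⊇ {$}; new: +{$}
  FOLLOW(S)={$}  FOLLOW(A)={$,a}  FOLLOW(B)={$}
[2] — fixpoint
  FOLLOW(S)={$}  FOLLOW(A)={$,a}  FOLLOW(B)={$}

FOLLOW(A) = ["$", "a"]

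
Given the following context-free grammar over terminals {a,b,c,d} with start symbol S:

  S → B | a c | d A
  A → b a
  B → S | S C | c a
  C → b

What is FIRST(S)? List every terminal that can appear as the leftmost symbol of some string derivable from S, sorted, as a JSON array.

FIRST sets, iterate to fixpoint:
pass 1:
  A via A→b a: +{b}
  B via B→c a: +{c}
  C via C→b: +{b}
  S via S→B: +{c}
  S via S→a c: +{a}
  S via S→d A: +{d}
  S: {a,c,d}  A: {b}  B: {c}  C: {b}
pass 2:
  B via B→S: +{a,d}
  S: {a,c,d}  A: {b}  B: {a,c,d}  C: {b}
pass 3: done
  S: {a,c,d}  A: {b}  B: {a,c,d}  C: {b}

FIRST(S) = ["a", "c", "d"]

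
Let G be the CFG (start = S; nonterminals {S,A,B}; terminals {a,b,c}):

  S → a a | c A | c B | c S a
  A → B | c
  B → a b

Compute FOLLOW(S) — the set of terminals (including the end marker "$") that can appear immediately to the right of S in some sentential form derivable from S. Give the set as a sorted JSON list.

FIRST sets, iterate to fixpoint:
round 1:
  A via A→c: +{c}
  B via B→a b: +{a}
  S via S→a a: +{a}
  S via S→c A: +{c}
  FIRST(S)={a,c}  FIRST(A)={c}  FIRST(B)={a}
round 2:
  A via A→B: +{a}
  FIRST(S)={a,c}  FIRST(A)={a,c}  FIRST(B)={a}
round 3: — fixpoint
  FIRST(S)={a,c}  FIRST(A)={a,c}  FIRST(B)={a}

FOLLOW sets:
FOLLOW(S) := {$}
round 1:
  S→c A: FOLLOW(A) ⊇ FOLLOW(S) ⊇ {$}; new: +{$}
  S→c B: FOLLOW(B) ⊇ FOLLOW(S) ⊇ {$}; new: +{$}
  S→c S a: FOLLOW(S) ⊇ FIRST(a) = {a}; new: +{a}
  S: {$,a}  A: {$}  B: {$}
round 2:
  S→c A: FOLLOW(A) ⊇ FOLLOW(S) ⊇ {$,a}; new: +{a}
  S→c B: FOLLOW(B) ⊇ FOLLOW(S) ⊇ {$,a}; new: +{a}
  S: {$,a}  A: {$,a}  B: {$,a}
round 3: (stable)
  S: {$,a}  A: {$,a}  B: {$,a}

FOLLOW(S) = ["$", "a"]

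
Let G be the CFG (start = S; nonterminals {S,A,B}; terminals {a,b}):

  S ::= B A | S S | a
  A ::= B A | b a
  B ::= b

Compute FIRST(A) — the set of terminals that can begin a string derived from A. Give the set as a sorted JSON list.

Compute FIRST by fixpoint:
pass 1:
  A via A→b a: +{b}
  B via B→b: +{b}
  S via S→B A: +{b}
  S via S→a: +{a}
  FIRST(S)={a,b}  FIRST(A)={b}  FIRST(B)={b}
pass 2: — fixpoint
  FIRST(S)={a,b}  FIRST(A)={b}  FIRST(B)={b}

FIRST(A) = ["b"]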